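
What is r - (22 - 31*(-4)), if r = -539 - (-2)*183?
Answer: -319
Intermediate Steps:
r = -173 (r = -539 - 1*(-366) = -539 + 366 = -173)
r - (22 - 31*(-4)) = -173 - (22 - 31*(-4)) = -173 - (22 + 124) = -173 - 1*146 = -173 - 146 = -319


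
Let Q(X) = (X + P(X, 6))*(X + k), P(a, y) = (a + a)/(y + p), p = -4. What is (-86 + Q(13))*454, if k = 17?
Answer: 315076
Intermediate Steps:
P(a, y) = 2*a/(-4 + y) (P(a, y) = (a + a)/(y - 4) = (2*a)/(-4 + y) = 2*a/(-4 + y))
Q(X) = 2*X*(17 + X) (Q(X) = (X + 2*X/(-4 + 6))*(X + 17) = (X + 2*X/2)*(17 + X) = (X + 2*X*(½))*(17 + X) = (X + X)*(17 + X) = (2*X)*(17 + X) = 2*X*(17 + X))
(-86 + Q(13))*454 = (-86 + 2*13*(17 + 13))*454 = (-86 + 2*13*30)*454 = (-86 + 780)*454 = 694*454 = 315076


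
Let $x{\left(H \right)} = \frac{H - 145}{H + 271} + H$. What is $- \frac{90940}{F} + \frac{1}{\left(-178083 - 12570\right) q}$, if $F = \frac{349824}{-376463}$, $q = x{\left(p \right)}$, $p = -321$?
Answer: $\frac{264891856598175335}{2706705216672} \approx 97865.0$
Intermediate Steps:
$x{\left(H \right)} = H + \frac{-145 + H}{271 + H}$ ($x{\left(H \right)} = \frac{-145 + H}{271 + H} + H = H + \frac{-145 + H}{271 + H}$)
$q = - \frac{7792}{25}$ ($q = \frac{-145 + \left(-321\right)^{2} + 272 \left(-321\right)}{271 - 321} = \frac{-145 + 103041 - 87312}{-50} = \left(- \frac{1}{50}\right) 15584 = - \frac{7792}{25} \approx -311.68$)
$F = - \frac{349824}{376463}$ ($F = 349824 \left(- \frac{1}{376463}\right) = - \frac{349824}{376463} \approx -0.92924$)
$- \frac{90940}{F} + \frac{1}{\left(-178083 - 12570\right) q} = - \frac{90940}{- \frac{349824}{376463}} + \frac{1}{\left(-178083 - 12570\right) \left(- \frac{7792}{25}\right)} = \left(-90940\right) \left(- \frac{376463}{349824}\right) + \frac{1}{-190653} \left(- \frac{25}{7792}\right) = \frac{8558886305}{87456} - - \frac{25}{1485568176} = \frac{8558886305}{87456} + \frac{25}{1485568176} = \frac{264891856598175335}{2706705216672}$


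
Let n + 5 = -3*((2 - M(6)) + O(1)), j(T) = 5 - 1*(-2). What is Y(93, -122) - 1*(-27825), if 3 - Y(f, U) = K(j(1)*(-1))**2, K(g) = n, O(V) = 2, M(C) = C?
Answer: 27827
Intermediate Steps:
j(T) = 7 (j(T) = 5 + 2 = 7)
n = 1 (n = -5 - 3*((2 - 1*6) + 2) = -5 - 3*((2 - 6) + 2) = -5 - 3*(-4 + 2) = -5 - 3*(-2) = -5 + 6 = 1)
K(g) = 1
Y(f, U) = 2 (Y(f, U) = 3 - 1*1**2 = 3 - 1*1 = 3 - 1 = 2)
Y(93, -122) - 1*(-27825) = 2 - 1*(-27825) = 2 + 27825 = 27827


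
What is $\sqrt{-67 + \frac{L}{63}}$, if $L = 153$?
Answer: $\frac{2 i \sqrt{791}}{7} \approx 8.0356 i$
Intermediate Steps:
$\sqrt{-67 + \frac{L}{63}} = \sqrt{-67 + \frac{153}{63}} = \sqrt{-67 + 153 \cdot \frac{1}{63}} = \sqrt{-67 + \frac{17}{7}} = \sqrt{- \frac{452}{7}} = \frac{2 i \sqrt{791}}{7}$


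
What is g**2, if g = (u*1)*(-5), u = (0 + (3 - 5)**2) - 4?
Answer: 0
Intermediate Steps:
u = 0 (u = (0 + (-2)**2) - 4 = (0 + 4) - 4 = 4 - 4 = 0)
g = 0 (g = (0*1)*(-5) = 0*(-5) = 0)
g**2 = 0**2 = 0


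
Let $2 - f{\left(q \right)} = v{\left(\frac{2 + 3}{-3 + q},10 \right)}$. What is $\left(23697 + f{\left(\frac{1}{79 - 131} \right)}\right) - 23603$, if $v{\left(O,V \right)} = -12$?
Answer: $108$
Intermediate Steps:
$f{\left(q \right)} = 14$ ($f{\left(q \right)} = 2 - -12 = 2 + 12 = 14$)
$\left(23697 + f{\left(\frac{1}{79 - 131} \right)}\right) - 23603 = \left(23697 + 14\right) - 23603 = 23711 - 23603 = 108$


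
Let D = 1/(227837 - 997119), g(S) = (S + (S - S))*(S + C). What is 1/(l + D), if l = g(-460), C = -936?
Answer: 769282/494002129119 ≈ 1.5572e-6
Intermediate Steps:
g(S) = S*(-936 + S) (g(S) = (S + (S - S))*(S - 936) = (S + 0)*(-936 + S) = S*(-936 + S))
l = 642160 (l = -460*(-936 - 460) = -460*(-1396) = 642160)
D = -1/769282 (D = 1/(-769282) = -1/769282 ≈ -1.2999e-6)
1/(l + D) = 1/(642160 - 1/769282) = 1/(494002129119/769282) = 769282/494002129119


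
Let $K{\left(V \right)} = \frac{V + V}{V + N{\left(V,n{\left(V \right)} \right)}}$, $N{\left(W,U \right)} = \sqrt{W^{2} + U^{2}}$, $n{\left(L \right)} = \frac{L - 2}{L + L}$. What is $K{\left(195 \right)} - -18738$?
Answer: $- \frac{10869233238}{37249} + \frac{152100 \sqrt{5783639749}}{37249} \approx 18739.0$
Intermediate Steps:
$n{\left(L \right)} = \frac{-2 + L}{2 L}$
$N{\left(W,U \right)} = \sqrt{U^{2} + W^{2}}$
$K{\left(V \right)} = \frac{2 V}{V + \sqrt{V^{2} + \frac{\left(-2 + V\right)^{2}}{4 V^{2}}}}$ ($K{\left(V \right)} = \frac{V + V}{V + \sqrt{\left(\frac{-2 + V}{2 V}\right)^{2} + V^{2}}} = \frac{2 V}{V + \sqrt{\frac{\left(-2 + V\right)^{2}}{4 V^{2}} + V^{2}}} = \frac{2 V}{V + \sqrt{V^{2} + \frac{\left(-2 + V\right)^{2}}{4 V^{2}}}}$)
$K{\left(195 \right)} - -18738 = 4 \cdot 195 \frac{1}{\sqrt{\frac{\left(-2 + 195\right)^{2} + 4 \cdot 195^{4}}{38025}} + 2 \cdot 195} - -18738 = 4 \cdot 195 \frac{1}{\sqrt{\frac{193^{2} + 4 \cdot 1445900625}{38025}} + 390} + 18738 = 4 \cdot 195 \frac{1}{\sqrt{\frac{37249 + 5783602500}{38025}} + 390} + 18738 = 4 \cdot 195 \frac{1}{\sqrt{\frac{1}{38025} \cdot 5783639749} + 390} + 18738 = 4 \cdot 195 \frac{1}{\sqrt{\frac{5783639749}{38025}} + 390} + 18738 = 4 \cdot 195 \frac{1}{\frac{\sqrt{5783639749}}{195} + 390} + 18738 = 4 \cdot 195 \frac{1}{390 + \frac{\sqrt{5783639749}}{195}} + 18738 = \frac{780}{390 + \frac{\sqrt{5783639749}}{195}} + 18738 = 18738 + \frac{780}{390 + \frac{\sqrt{5783639749}}{195}}$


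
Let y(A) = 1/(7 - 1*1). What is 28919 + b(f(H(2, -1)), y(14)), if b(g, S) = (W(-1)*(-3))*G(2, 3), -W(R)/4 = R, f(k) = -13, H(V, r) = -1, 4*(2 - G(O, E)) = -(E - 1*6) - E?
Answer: 28895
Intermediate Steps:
G(O, E) = 1/2 + E/2 (G(O, E) = 2 - (-(E - 1*6) - E)/4 = 2 - (-(E - 6) - E)/4 = 2 - (-(-6 + E) - E)/4 = 2 - ((6 - E) - E)/4 = 2 - (6 - 2*E)/4 = 2 + (-3/2 + E/2) = 1/2 + E/2)
y(A) = 1/6 (y(A) = 1/(7 - 1) = 1/6)
W(R) = -4*R
b(g, S) = -24 (b(g, S) = (-4*(-1)*(-3))*(1/2 + (1/2)*3) = (4*(-3))*(1/2 + 3/2) = -12*2 = -24)
28919 + b(f(H(2, -1)), y(14)) = 28919 - 24 = 28895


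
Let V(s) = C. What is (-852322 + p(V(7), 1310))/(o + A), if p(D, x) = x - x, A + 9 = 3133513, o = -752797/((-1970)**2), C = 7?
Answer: -3307776449800/12160814920803 ≈ -0.27200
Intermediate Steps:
V(s) = 7
o = -752797/3880900 ≈ -0.19397
A = 3133504 (A = -9 + 3133513 = 3133504)
p(D, x) = 0
(-852322 + p(V(7), 1310))/(o + A) = (-852322 + 0)/(-752797/3880900 + 3133504) = -852322/12160814920803/3880900 = -852322*3880900/12160814920803 = -3307776449800/12160814920803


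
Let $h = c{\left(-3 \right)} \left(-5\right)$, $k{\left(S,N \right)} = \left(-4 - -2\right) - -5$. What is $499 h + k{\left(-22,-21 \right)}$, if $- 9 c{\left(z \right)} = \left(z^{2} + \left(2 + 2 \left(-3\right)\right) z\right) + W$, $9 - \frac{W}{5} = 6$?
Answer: $9983$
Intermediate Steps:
$W = 15$ ($W = 45 - 30 = 15$)
$c{\left(z \right)} = - \frac{5}{3} - \frac{z^{2}}{9} + \frac{4 z}{9}$ ($c{\left(z \right)} = - \frac{\left(z^{2} + \left(2 + 2 \left(-3\right)\right) z\right) + 15}{9} = - \frac{\left(z^{2} + \left(2 - 6\right) z\right) + 15}{9} = - \frac{\left(z^{2} - 4 z\right) + 15}{9} = - \frac{15 + z^{2} - 4 z}{9} = - \frac{5}{3} - \frac{z^{2}}{9} + \frac{4 z}{9}$)
$k{\left(S,N \right)} = 3$ ($k{\left(S,N \right)} = \left(-4 + 2\right) + 5 = -2 + 5 = 3$)
$h = 20$ ($h = \left(- \frac{5}{3} - \frac{\left(-3\right)^{2}}{9} + \frac{4}{9} \left(-3\right)\right) \left(-5\right) = \left(- \frac{5}{3} - 1 - \frac{4}{3}\right) \left(-5\right) = \left(-4\right) \left(-5\right) = 20$)
$499 h + k{\left(-22,-21 \right)} = 499 \cdot 20 + 3 = 9980 + 3 = 9983$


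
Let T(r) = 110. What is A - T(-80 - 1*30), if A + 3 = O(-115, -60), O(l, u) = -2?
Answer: -115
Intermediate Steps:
A = -5 (A = -3 - 2 = -5)
A - T(-80 - 1*30) = -5 - 1*110 = -5 - 110 = -115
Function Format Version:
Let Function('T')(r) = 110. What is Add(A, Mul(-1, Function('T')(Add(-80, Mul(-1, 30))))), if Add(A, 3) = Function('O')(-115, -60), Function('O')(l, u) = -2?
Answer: -115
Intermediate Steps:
A = -5 (A = Add(-3, -2) = -5)
Add(A, Mul(-1, Function('T')(Add(-80, Mul(-1, 30))))) = Add(-5, Mul(-1, 110)) = Add(-5, -110) = -115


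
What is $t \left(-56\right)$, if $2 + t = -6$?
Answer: $448$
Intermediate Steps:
$t = -8$ ($t = -2 - 6 = -8$)
$t \left(-56\right) = \left(-8\right) \left(-56\right) = 448$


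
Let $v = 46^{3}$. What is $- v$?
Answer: $-97336$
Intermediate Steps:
$v = 97336$
$- v = \left(-1\right) 97336 = -97336$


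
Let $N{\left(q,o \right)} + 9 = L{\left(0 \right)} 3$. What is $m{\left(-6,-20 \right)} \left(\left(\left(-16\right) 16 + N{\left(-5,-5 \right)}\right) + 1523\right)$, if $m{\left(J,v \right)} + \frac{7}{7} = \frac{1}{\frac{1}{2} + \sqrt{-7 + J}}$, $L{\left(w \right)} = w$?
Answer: $- \frac{64158}{53} - \frac{5032 i \sqrt{13}}{53} \approx -1210.5 - 342.32 i$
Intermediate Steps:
$N{\left(q,o \right)} = -9$ ($N{\left(q,o \right)} = -9 + 0 \cdot 3 = -9 + 0 = -9$)
$m{\left(J,v \right)} = -1 + \frac{1}{\frac{1}{2} + \sqrt{-7 + J}}$
$m{\left(-6,-20 \right)} \left(\left(\left(-16\right) 16 + N{\left(-5,-5 \right)}\right) + 1523\right) = \frac{1 - 2 \sqrt{-7 - 6}}{1 + 2 \sqrt{-7 - 6}} \left(\left(\left(-16\right) 16 - 9\right) + 1523\right) = \frac{1 - 2 \sqrt{-13}}{1 + 2 \sqrt{-13}} \left(\left(-256 - 9\right) + 1523\right) = \frac{1 - 2 i \sqrt{13}}{1 + 2 i \sqrt{13}} \left(-265 + 1523\right) = \frac{1 - 2 i \sqrt{13}}{1 + 2 i \sqrt{13}} \cdot 1258 = \frac{1258 \left(1 - 2 i \sqrt{13}\right)}{1 + 2 i \sqrt{13}}$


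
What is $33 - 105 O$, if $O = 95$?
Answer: $-9942$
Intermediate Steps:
$33 - 105 O = 33 - 9975 = -9942$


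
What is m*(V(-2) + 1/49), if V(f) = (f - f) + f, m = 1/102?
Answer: -97/4998 ≈ -0.019408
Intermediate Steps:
m = 1/102 ≈ 0.0098039
V(f) = f (V(f) = 0 + f = f)
m*(V(-2) + 1/49) = (-2 + 1/49)/102 = (1/102)*(-97/49) = -97/4998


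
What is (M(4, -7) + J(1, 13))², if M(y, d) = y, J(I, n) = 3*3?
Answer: 169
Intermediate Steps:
J(I, n) = 9
(M(4, -7) + J(1, 13))² = (4 + 9)² = 13² = 169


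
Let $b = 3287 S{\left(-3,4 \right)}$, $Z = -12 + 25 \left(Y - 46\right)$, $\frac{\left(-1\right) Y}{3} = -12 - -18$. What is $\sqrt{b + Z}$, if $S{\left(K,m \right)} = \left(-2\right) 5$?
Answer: $i \sqrt{34482} \approx 185.69 i$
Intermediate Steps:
$S{\left(K,m \right)} = -10$
$Y = -18$ ($Y = - 3 \left(-12 - -18\right) = - 3 \left(-12 + 18\right) = \left(-3\right) 6 = -18$)
$Z = -1612$ ($Z = -12 + 25 \left(-18 - 46\right) = -12 + 25 \left(-64\right) = -12 - 1600 = -1612$)
$b = -32870$ ($b = 3287 \left(-10\right) = -32870$)
$\sqrt{b + Z} = \sqrt{-32870 - 1612} = \sqrt{-34482} = i \sqrt{34482}$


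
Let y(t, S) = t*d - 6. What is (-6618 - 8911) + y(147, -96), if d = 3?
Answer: -15094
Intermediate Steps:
y(t, S) = -6 + 3*t (y(t, S) = t*3 - 6 = 3*t - 6 = -6 + 3*t)
(-6618 - 8911) + y(147, -96) = (-6618 - 8911) + (-6 + 3*147) = -15529 + (-6 + 441) = -15529 + 435 = -15094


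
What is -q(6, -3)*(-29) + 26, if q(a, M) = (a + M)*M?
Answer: -235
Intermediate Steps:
q(a, M) = M*(M + a) (q(a, M) = (M + a)*M = M*(M + a))
-q(6, -3)*(-29) + 26 = -(-3)*(-3 + 6)*(-29) + 26 = -(-3)*3*(-29) + 26 = -1*(-9)*(-29) + 26 = 9*(-29) + 26 = -261 + 26 = -235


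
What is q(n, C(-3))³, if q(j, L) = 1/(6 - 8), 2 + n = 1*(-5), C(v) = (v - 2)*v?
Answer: -⅛ ≈ -0.12500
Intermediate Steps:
C(v) = v*(-2 + v) (C(v) = (-2 + v)*v = v*(-2 + v))
n = -7 (n = -2 + 1*(-5) = -2 - 5 = -7)
q(j, L) = -½ (q(j, L) = 1/(-2) = -½)
q(n, C(-3))³ = (-½)³ = -⅛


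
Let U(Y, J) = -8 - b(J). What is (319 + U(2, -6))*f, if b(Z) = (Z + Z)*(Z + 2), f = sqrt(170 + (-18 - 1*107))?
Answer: 789*sqrt(5) ≈ 1764.3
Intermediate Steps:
f = 3*sqrt(5) (f = sqrt(170 + (-18 - 107)) = sqrt(170 - 125) = sqrt(45) = 3*sqrt(5) ≈ 6.7082)
b(Z) = 2*Z*(2 + Z) (b(Z) = (2*Z)*(2 + Z) = 2*Z*(2 + Z))
U(Y, J) = -8 - 2*J*(2 + J)
(319 + U(2, -6))*f = (319 + (-8 - 2*(-6)*(2 - 6)))*(3*sqrt(5)) = (319 + (-8 - 2*(-6)*(-4)))*(3*sqrt(5)) = (319 + (-8 - 48))*(3*sqrt(5)) = (319 - 56)*(3*sqrt(5)) = 263*(3*sqrt(5)) = 789*sqrt(5)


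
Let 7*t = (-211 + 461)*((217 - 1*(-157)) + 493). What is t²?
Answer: 46980562500/49 ≈ 9.5879e+8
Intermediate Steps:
t = 216750/7 (t = ((-211 + 461)*((217 - 1*(-157)) + 493))/7 = (250*((217 + 157) + 493))/7 = (250*(374 + 493))/7 = (250*867)/7 = (⅐)*216750 = 216750/7 ≈ 30964.)
t² = (216750/7)² = 46980562500/49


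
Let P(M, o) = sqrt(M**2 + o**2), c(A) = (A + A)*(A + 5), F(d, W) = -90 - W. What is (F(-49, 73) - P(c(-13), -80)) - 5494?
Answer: -5657 - 16*sqrt(194) ≈ -5879.9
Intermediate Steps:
c(A) = 2*A*(5 + A) (c(A) = (2*A)*(5 + A) = 2*A*(5 + A))
(F(-49, 73) - P(c(-13), -80)) - 5494 = ((-90 - 1*73) - sqrt((2*(-13)*(5 - 13))**2 + (-80)**2)) - 5494 = ((-90 - 73) - sqrt((2*(-13)*(-8))**2 + 6400)) - 5494 = (-163 - sqrt(208**2 + 6400)) - 5494 = (-163 - sqrt(43264 + 6400)) - 5494 = (-163 - sqrt(49664)) - 5494 = (-163 - 16*sqrt(194)) - 5494 = -5657 - 16*sqrt(194)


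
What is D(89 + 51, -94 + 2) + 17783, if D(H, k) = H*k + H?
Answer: 5043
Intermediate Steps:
D(H, k) = H + H*k
D(89 + 51, -94 + 2) + 17783 = (89 + 51)*(1 + (-94 + 2)) + 17783 = 140*(1 - 92) + 17783 = 140*(-91) + 17783 = -12740 + 17783 = 5043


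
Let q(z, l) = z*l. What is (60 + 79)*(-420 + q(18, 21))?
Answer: -5838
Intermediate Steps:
q(z, l) = l*z
(60 + 79)*(-420 + q(18, 21)) = (60 + 79)*(-420 + 21*18) = 139*(-420 + 378) = 139*(-42) = -5838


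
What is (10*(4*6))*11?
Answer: 2640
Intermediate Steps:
(10*(4*6))*11 = (10*24)*11 = 240*11 = 2640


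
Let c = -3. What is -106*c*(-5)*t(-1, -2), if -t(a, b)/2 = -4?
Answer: -12720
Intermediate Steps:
t(a, b) = 8 (t(a, b) = -2*(-4) = 8)
-106*c*(-5)*t(-1, -2) = -106*(-3*(-5))*8 = -1590*8 = -106*120 = -12720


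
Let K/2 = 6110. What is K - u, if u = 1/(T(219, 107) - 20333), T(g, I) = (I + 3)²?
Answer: 100607261/8233 ≈ 12220.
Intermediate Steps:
K = 12220 (K = 2*6110 = 12220)
T(g, I) = (3 + I)²
u = -1/8233 (u = 1/((3 + 107)² - 20333) = 1/(110² - 20333) = 1/(12100 - 20333) = 1/(-8233) = -1/8233 ≈ -0.00012146)
K - u = 12220 - 1*(-1/8233) = 12220 + 1/8233 = 100607261/8233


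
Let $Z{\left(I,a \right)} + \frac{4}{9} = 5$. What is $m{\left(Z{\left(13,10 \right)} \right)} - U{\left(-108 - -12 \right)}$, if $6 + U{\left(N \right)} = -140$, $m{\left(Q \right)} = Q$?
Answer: $\frac{1355}{9} \approx 150.56$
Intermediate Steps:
$Z{\left(I,a \right)} = \frac{41}{9}$ ($Z{\left(I,a \right)} = - \frac{4}{9} + 5 = \frac{41}{9}$)
$U{\left(N \right)} = -146$ ($U{\left(N \right)} = -6 - 140 = -146$)
$m{\left(Z{\left(13,10 \right)} \right)} - U{\left(-108 - -12 \right)} = \frac{41}{9} - -146 = \frac{41}{9} + 146 = \frac{1355}{9}$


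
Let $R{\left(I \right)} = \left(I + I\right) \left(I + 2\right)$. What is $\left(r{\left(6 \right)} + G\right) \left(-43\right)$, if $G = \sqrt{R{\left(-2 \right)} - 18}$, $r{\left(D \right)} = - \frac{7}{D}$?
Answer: $\frac{301}{6} - 129 i \sqrt{2} \approx 50.167 - 182.43 i$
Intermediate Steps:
$R{\left(I \right)} = 2 I \left(2 + I\right)$
$G = 3 i \sqrt{2}$ ($G = \sqrt{2 \left(-2\right) \left(2 - 2\right) - 18} = \sqrt{2 \left(-2\right) 0 - 18} = \sqrt{0 - 18} = \sqrt{-18} = 3 i \sqrt{2} \approx 4.2426 i$)
$\left(r{\left(6 \right)} + G\right) \left(-43\right) = \left(- \frac{7}{6} + 3 i \sqrt{2}\right) \left(-43\right) = \frac{301}{6} - 129 i \sqrt{2}$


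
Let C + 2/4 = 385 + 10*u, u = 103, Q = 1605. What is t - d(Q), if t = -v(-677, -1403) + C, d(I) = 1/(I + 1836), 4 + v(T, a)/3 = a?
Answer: 38783509/6882 ≈ 5635.5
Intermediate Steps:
v(T, a) = -12 + 3*a
d(I) = 1/(1836 + I)
C = 2829/2 (C = -½ + (385 + 10*103) = -½ + (385 + 1030) = -½ + 1415 = 2829/2 ≈ 1414.5)
t = 11271/2 (t = -(-12 + 3*(-1403)) + 2829/2 = -(-12 - 4209) + 2829/2 = -1*(-4221) + 2829/2 = 4221 + 2829/2 = 11271/2 ≈ 5635.5)
t - d(Q) = 11271/2 - 1/(1836 + 1605) = 11271/2 - 1/3441 = 38783509/6882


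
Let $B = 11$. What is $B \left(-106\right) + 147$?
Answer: $-1019$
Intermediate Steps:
$B \left(-106\right) + 147 = 11 \left(-106\right) + 147 = -1166 + 147 = -1019$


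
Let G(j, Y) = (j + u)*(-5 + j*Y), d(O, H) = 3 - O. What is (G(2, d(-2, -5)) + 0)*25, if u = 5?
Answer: 875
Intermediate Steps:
G(j, Y) = (-5 + Y*j)*(5 + j) (G(j, Y) = (j + 5)*(-5 + j*Y) = (5 + j)*(-5 + Y*j) = (-5 + Y*j)*(5 + j))
(G(2, d(-2, -5)) + 0)*25 = ((-25 - 5*2 + (3 - 1*(-2))*2² + 5*(3 - 1*(-2))*2) + 0)*25 = ((-25 - 10 + (3 + 2)*4 + 5*(3 + 2)*2) + 0)*25 = ((-25 - 10 + 5*4 + 5*5*2) + 0)*25 = ((-25 - 10 + 20 + 50) + 0)*25 = (35 + 0)*25 = 35*25 = 875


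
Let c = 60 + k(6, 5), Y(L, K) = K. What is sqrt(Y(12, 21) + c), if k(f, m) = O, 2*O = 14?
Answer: 2*sqrt(22) ≈ 9.3808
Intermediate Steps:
O = 7 (O = (1/2)*14 = 7)
k(f, m) = 7
c = 67 (c = 60 + 7 = 67)
sqrt(Y(12, 21) + c) = sqrt(21 + 67) = sqrt(88) = 2*sqrt(22)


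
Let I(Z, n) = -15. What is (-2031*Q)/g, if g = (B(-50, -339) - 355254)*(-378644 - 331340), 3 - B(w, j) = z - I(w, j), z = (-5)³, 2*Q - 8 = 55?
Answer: -127953/504288855488 ≈ -2.5373e-7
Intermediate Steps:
Q = 63/2 (Q = 4 + (½)*55 = 4 + 55/2 = 63/2 ≈ 31.500)
z = -125
B(w, j) = 113 (B(w, j) = 3 - (-125 - 1*(-15)) = 3 - (-125 + 15) = 3 - 1*(-110) = 3 + 110 = 113)
g = 252144427744 (g = (113 - 355254)*(-378644 - 331340) = -355141*(-709984) = 252144427744)
(-2031*Q)/g = -2031*63/2/252144427744 = -127953/2*1/252144427744 = -127953/504288855488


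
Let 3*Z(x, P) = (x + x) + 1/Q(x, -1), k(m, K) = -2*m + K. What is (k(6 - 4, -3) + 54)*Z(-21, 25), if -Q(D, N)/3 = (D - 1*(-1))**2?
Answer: -2368847/3600 ≈ -658.01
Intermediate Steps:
k(m, K) = K - 2*m
Q(D, N) = -3*(1 + D)**2 (Q(D, N) = -3*(D - 1*(-1))**2 = -3*(D + 1)**2 = -3*(1 + D)**2)
Z(x, P) = -1/(9*(1 + x)**2) + 2*x/3 (Z(x, P) = ((x + x) + 1/(-3*(1 + x)**2))/3 = (2*x - 1/(3*(1 + x)**2))/3 = -1/(9*(1 + x)**2) + 2*x/3)
(k(6 - 4, -3) + 54)*Z(-21, 25) = ((-3 - 2*(6 - 4)) + 54)*(-1/(9*(1 - 21)**2) + (2/3)*(-21)) = ((-3 - 2*2) + 54)*(-1/9/(-20)**2 - 14) = ((-3 - 4) + 54)*(-1/9*1/400 - 14) = (-7 + 54)*(-1/3600 - 14) = 47*(-50401/3600) = -2368847/3600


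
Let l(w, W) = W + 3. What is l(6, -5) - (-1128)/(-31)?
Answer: -1190/31 ≈ -38.387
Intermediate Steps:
l(w, W) = 3 + W
l(6, -5) - (-1128)/(-31) = (3 - 5) - (-1128)/(-31) = -2 - (-1128)*(-1)/31 = -2 - 47*24/31 = -2 - 1128/31 = -1190/31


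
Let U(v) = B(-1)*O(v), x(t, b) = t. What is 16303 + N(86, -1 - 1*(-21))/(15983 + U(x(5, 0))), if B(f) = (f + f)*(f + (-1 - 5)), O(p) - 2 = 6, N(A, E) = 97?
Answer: 262396882/16095 ≈ 16303.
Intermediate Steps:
O(p) = 8 (O(p) = 2 + 6 = 8)
B(f) = 2*f*(-6 + f) (B(f) = (2*f)*(f - 6) = (2*f)*(-6 + f) = 2*f*(-6 + f))
U(v) = 112 (U(v) = (2*(-1)*(-6 - 1))*8 = (2*(-1)*(-7))*8 = 14*8 = 112)
16303 + N(86, -1 - 1*(-21))/(15983 + U(x(5, 0))) = 16303 + 97/(15983 + 112) = 16303 + 97/16095 = 262396882/16095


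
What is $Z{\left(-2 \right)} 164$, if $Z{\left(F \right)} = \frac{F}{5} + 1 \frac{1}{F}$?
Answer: $- \frac{738}{5} \approx -147.6$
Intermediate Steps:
$Z{\left(F \right)} = \frac{1}{F} + \frac{F}{5}$ ($Z{\left(F \right)} = F \frac{1}{5} + \frac{1}{F} = \frac{F}{5} + \frac{1}{F} = \frac{1}{F} + \frac{F}{5}$)
$Z{\left(-2 \right)} 164 = \left(\frac{1}{-2} + \frac{1}{5} \left(-2\right)\right) 164 = \left(- \frac{1}{2} - \frac{2}{5}\right) 164 = \left(- \frac{9}{10}\right) 164 = - \frac{738}{5}$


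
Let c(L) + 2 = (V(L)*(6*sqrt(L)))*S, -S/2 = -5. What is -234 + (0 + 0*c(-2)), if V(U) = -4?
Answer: -234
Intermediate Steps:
S = 10 (S = -2*(-5) = 10)
c(L) = -2 - 240*sqrt(L) (c(L) = -2 - 24*sqrt(L)*10 = -2 - 240*sqrt(L))
-234 + (0 + 0*c(-2)) = -234 + (0 + 0*(-2 - 240*I*sqrt(2))) = -234 + (0 + 0) = -234 + 0 = -234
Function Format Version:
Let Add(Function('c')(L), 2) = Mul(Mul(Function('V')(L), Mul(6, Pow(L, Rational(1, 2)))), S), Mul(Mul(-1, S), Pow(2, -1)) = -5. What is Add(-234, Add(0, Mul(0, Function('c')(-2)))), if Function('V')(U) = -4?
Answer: -234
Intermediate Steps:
S = 10 (S = Mul(-2, -5) = 10)
Function('c')(L) = Add(-2, Mul(-240, Pow(L, Rational(1, 2)))) (Function('c')(L) = Add(-2, Mul(Mul(-4, Mul(6, Pow(L, Rational(1, 2)))), 10)) = Add(-2, Mul(Mul(-24, Pow(L, Rational(1, 2))), 10)) = Add(-2, Mul(-240, Pow(L, Rational(1, 2)))))
Add(-234, Add(0, Mul(0, Function('c')(-2)))) = Add(-234, Add(0, Mul(0, Add(-2, Mul(-240, Pow(-2, Rational(1, 2))))))) = Add(-234, Add(0, Mul(0, Add(-2, Mul(-240, Mul(I, Pow(2, Rational(1, 2)))))))) = Add(-234, Add(0, Mul(0, Add(-2, Mul(-240, I, Pow(2, Rational(1, 2))))))) = Add(-234, Add(0, 0)) = Add(-234, 0) = -234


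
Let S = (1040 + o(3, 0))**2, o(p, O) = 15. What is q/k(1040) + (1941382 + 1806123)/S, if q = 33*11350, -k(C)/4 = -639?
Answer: 14215404551/94829730 ≈ 149.90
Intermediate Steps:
k(C) = 2556 (k(C) = -4*(-639) = 2556)
S = 1113025 (S = (1040 + 15)**2 = 1055**2 = 1113025)
q = 374550
q/k(1040) + (1941382 + 1806123)/S = 374550/2556 + (1941382 + 1806123)/1113025 = 374550*(1/2556) + 3747505*(1/1113025) = 62425/426 + 749501/222605 = 14215404551/94829730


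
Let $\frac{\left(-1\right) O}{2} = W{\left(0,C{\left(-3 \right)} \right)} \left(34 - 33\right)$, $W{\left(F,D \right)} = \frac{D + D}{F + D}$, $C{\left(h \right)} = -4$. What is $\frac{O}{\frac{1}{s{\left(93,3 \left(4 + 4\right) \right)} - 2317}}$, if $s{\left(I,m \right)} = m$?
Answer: $9172$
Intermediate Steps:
$W{\left(F,D \right)} = \frac{2 D}{D + F}$
$O = -4$ ($O = - 2 \cdot 2 \left(-4\right) \frac{1}{-4 + 0} \left(34 - 33\right) = - 2 \cdot 2 \left(-4\right) \frac{1}{-4} \cdot 1 = - 2 \cdot 2 \left(-4\right) \left(- \frac{1}{4}\right) 1 = - 2 \cdot 2 \cdot 1 = \left(-2\right) 2 = -4$)
$\frac{O}{\frac{1}{s{\left(93,3 \left(4 + 4\right) \right)} - 2317}} = - \frac{4}{\frac{1}{3 \left(4 + 4\right) - 2317}} = - \frac{4}{\frac{1}{3 \cdot 8 - 2317}} = - \frac{4}{\frac{1}{24 - 2317}} = - \frac{4}{\frac{1}{-2293}} = - \frac{4}{- \frac{1}{2293}} = \left(-4\right) \left(-2293\right) = 9172$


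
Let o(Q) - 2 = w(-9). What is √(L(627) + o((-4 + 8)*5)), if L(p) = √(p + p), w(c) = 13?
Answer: √(15 + √1254) ≈ 7.1001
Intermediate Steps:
L(p) = √2*√p (L(p) = √(2*p) = √2*√p)
o(Q) = 15 (o(Q) = 2 + 13 = 15)
√(L(627) + o((-4 + 8)*5)) = √(√2*√627 + 15) = √(√1254 + 15) = √(15 + √1254)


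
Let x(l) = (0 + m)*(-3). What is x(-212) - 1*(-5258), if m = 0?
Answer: 5258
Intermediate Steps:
x(l) = 0 (x(l) = (0 + 0)*(-3) = 0*(-3) = 0)
x(-212) - 1*(-5258) = 0 - 1*(-5258) = 0 + 5258 = 5258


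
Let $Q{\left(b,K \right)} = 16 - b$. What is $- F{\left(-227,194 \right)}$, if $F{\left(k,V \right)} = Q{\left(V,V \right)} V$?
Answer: $34532$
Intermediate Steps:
$F{\left(k,V \right)} = V \left(16 - V\right)$ ($F{\left(k,V \right)} = \left(16 - V\right) V = V \left(16 - V\right)$)
$- F{\left(-227,194 \right)} = - 194 \left(16 - 194\right) = - 194 \left(-178\right) = \left(-1\right) \left(-34532\right) = 34532$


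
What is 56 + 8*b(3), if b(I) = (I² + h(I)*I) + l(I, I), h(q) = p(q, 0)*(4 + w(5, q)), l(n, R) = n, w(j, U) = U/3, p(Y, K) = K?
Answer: 152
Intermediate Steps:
w(j, U) = U/3 (w(j, U) = U*(⅓) = U/3)
h(q) = 0 (h(q) = 0*(4 + q/3) = 0)
b(I) = I + I² (b(I) = (I² + 0*I) + I = (I² + 0) + I = I² + I = I + I²)
56 + 8*b(3) = 56 + 8*(3*(1 + 3)) = 56 + 8*(3*4) = 56 + 8*12 = 56 + 96 = 152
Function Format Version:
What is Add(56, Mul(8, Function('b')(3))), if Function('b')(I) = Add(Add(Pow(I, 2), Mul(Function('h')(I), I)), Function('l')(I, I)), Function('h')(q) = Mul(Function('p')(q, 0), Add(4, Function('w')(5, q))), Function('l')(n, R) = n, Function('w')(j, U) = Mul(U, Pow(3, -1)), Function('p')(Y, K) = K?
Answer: 152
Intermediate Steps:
Function('w')(j, U) = Mul(Rational(1, 3), U) (Function('w')(j, U) = Mul(U, Rational(1, 3)) = Mul(Rational(1, 3), U))
Function('h')(q) = 0 (Function('h')(q) = Mul(0, Add(4, Mul(Rational(1, 3), q))) = 0)
Function('b')(I) = Add(I, Pow(I, 2)) (Function('b')(I) = Add(Add(Pow(I, 2), Mul(0, I)), I) = Add(Add(Pow(I, 2), 0), I) = Add(Pow(I, 2), I) = Add(I, Pow(I, 2)))
Add(56, Mul(8, Function('b')(3))) = Add(56, Mul(8, Mul(3, Add(1, 3)))) = Add(56, Mul(8, Mul(3, 4))) = Add(56, Mul(8, 12)) = Add(56, 96) = 152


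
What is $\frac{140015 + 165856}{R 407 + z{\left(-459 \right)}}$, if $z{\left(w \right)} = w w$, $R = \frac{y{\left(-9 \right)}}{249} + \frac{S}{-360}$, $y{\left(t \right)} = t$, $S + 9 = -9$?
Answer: $\frac{507745860}{349739821} \approx 1.4518$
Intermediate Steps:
$S = -18$ ($S = -9 - 9 = -18$)
$R = \frac{23}{1660}$ ($R = - \frac{9}{249} - \frac{18}{-360} = \left(-9\right) \frac{1}{249} - - \frac{1}{20} = - \frac{3}{83} + \frac{1}{20} = \frac{23}{1660} \approx 0.013855$)
$z{\left(w \right)} = w^{2}$
$\frac{140015 + 165856}{R 407 + z{\left(-459 \right)}} = \frac{140015 + 165856}{\frac{23}{1660} \cdot 407 + \left(-459\right)^{2}} = \frac{305871}{\frac{9361}{1660} + 210681} = \frac{305871}{\frac{349739821}{1660}} = 305871 \cdot \frac{1660}{349739821} = \frac{507745860}{349739821}$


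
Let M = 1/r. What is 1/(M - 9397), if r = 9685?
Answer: -9685/91009944 ≈ -0.00010642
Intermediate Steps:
M = 1/9685 ≈ 0.00010325
1/(M - 9397) = 1/(1/9685 - 9397) = 1/(-91009944/9685) = -9685/91009944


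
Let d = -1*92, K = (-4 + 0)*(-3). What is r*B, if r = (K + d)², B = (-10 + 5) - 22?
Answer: -172800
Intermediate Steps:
K = 12 (K = -4*(-3) = 12)
d = -92
B = -27 (B = -5 - 22 = -27)
r = 6400 (r = (12 - 92)² = (-80)² = 6400)
r*B = 6400*(-27) = -172800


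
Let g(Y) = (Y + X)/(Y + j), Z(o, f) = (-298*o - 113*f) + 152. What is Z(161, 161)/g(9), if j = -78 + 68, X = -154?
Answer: -66019/145 ≈ -455.30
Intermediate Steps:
j = -10
Z(o, f) = 152 - 298*o - 113*f
g(Y) = (-154 + Y)/(-10 + Y) (g(Y) = (Y - 154)/(Y - 10) = (-154 + Y)/(-10 + Y))
Z(161, 161)/g(9) = (152 - 298*161 - 113*161)/(((-154 + 9)/(-10 + 9))) = (152 - 47978 - 18193)/((-145/(-1))) = -66019/((-1*(-145))) = -66019/145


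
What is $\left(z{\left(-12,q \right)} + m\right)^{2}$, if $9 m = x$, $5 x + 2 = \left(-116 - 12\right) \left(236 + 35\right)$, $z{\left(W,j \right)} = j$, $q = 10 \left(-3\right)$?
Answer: $\frac{51955264}{81} \approx 6.4142 \cdot 10^{5}$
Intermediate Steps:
$q = -30$
$x = -6938$ ($x = - \frac{2}{5} + \frac{\left(-116 - 12\right) \left(236 + 35\right)}{5} = - \frac{2}{5} + \frac{\left(-128\right) 271}{5} = - \frac{2}{5} + \frac{1}{5} \left(-34688\right) = - \frac{2}{5} - \frac{34688}{5} = -6938$)
$m = - \frac{6938}{9}$ ($m = \frac{1}{9} \left(-6938\right) = - \frac{6938}{9} \approx -770.89$)
$\left(z{\left(-12,q \right)} + m\right)^{2} = \left(-30 - \frac{6938}{9}\right)^{2} = \left(- \frac{7208}{9}\right)^{2} = \frac{51955264}{81}$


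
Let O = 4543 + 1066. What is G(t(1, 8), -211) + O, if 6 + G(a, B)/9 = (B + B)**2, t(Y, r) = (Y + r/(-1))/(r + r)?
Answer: 1608311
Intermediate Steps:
t(Y, r) = (Y - r)/(2*r) (t(Y, r) = (Y + r*(-1))/((2*r)) = (Y - r)*(1/(2*r)) = (Y - r)/(2*r))
O = 5609
G(a, B) = -54 + 36*B**2 (G(a, B) = -54 + 9*(B + B)**2 = -54 + 9*(2*B)**2 = -54 + 9*(4*B**2) = -54 + 36*B**2)
G(t(1, 8), -211) + O = (-54 + 36*(-211)**2) + 5609 = (-54 + 36*44521) + 5609 = (-54 + 1602756) + 5609 = 1602702 + 5609 = 1608311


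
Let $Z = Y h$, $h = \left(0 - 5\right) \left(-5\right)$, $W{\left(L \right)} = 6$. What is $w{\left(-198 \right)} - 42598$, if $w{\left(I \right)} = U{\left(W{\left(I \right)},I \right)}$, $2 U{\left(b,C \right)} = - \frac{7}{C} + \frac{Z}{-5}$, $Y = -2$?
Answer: $- \frac{16866821}{396} \approx -42593.0$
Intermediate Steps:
$h = 25$ ($h = \left(-5\right) \left(-5\right) = 25$)
$Z = -50$ ($Z = \left(-2\right) 25 = -50$)
$U{\left(b,C \right)} = 5 - \frac{7}{2 C}$ ($U{\left(b,C \right)} = \frac{- \frac{7}{C} - \frac{50}{-5}}{2} = \frac{- \frac{7}{C} - -10}{2} = \frac{- \frac{7}{C} + 10}{2} = \frac{10 - \frac{7}{C}}{2} = 5 - \frac{7}{2 C}$)
$w{\left(I \right)} = 5 - \frac{7}{2 I}$
$w{\left(-198 \right)} - 42598 = \left(5 - \frac{7}{2 \left(-198\right)}\right) - 42598 = \left(5 - - \frac{7}{396}\right) - 42598 = \left(5 + \frac{7}{396}\right) - 42598 = \frac{1987}{396} - 42598 = - \frac{16866821}{396}$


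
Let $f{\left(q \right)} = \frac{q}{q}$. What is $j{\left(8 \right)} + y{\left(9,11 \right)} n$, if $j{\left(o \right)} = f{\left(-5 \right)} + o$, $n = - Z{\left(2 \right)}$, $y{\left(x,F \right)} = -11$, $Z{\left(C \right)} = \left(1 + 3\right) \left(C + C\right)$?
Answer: $185$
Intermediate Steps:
$f{\left(q \right)} = 1$
$Z{\left(C \right)} = 8 C$ ($Z{\left(C \right)} = 4 \cdot 2 C = 8 C$)
$n = -16$ ($n = - 8 \cdot 2 = \left(-1\right) 16 = -16$)
$j{\left(o \right)} = 1 + o$
$j{\left(8 \right)} + y{\left(9,11 \right)} n = \left(1 + 8\right) - -176 = 9 + 176 = 185$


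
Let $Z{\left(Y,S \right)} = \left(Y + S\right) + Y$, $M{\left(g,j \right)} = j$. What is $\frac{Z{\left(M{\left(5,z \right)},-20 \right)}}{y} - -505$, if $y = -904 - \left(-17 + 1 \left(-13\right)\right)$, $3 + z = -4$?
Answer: $\frac{220702}{437} \approx 505.04$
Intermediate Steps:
$z = -7$ ($z = -3 - 4 = -7$)
$Z{\left(Y,S \right)} = S + 2 Y$ ($Z{\left(Y,S \right)} = \left(S + Y\right) + Y = S + 2 Y$)
$y = -874$ ($y = -904 - \left(-17 - 13\right) = -904 - -30 = -904 + 30 = -874$)
$\frac{Z{\left(M{\left(5,z \right)},-20 \right)}}{y} - -505 = \frac{-20 + 2 \left(-7\right)}{-874} - -505 = \left(-20 - 14\right) \left(- \frac{1}{874}\right) + 505 = \left(-34\right) \left(- \frac{1}{874}\right) + 505 = \frac{17}{437} + 505 = \frac{220702}{437}$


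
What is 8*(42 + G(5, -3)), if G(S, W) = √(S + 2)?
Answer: 336 + 8*√7 ≈ 357.17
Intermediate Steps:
G(S, W) = √(2 + S)
8*(42 + G(5, -3)) = 8*(42 + √(2 + 5)) = 8*(42 + √7) = 336 + 8*√7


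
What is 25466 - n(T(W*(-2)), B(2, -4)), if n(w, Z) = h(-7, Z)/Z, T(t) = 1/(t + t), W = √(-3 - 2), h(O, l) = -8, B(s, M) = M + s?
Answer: 25462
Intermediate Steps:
W = I*√5 (W = √(-5) = I*√5 ≈ 2.2361*I)
T(t) = 1/(2*t)
n(w, Z) = -8/Z
25466 - n(T(W*(-2)), B(2, -4)) = 25466 - (-8)/(-4 + 2) = 25466 - (-8)/(-2) = 25466 - (-8)*(-1)/2 = 25466 - 1*4 = 25466 - 4 = 25462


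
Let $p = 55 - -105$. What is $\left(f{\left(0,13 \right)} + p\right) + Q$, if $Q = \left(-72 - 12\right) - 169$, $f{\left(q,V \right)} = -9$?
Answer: $-102$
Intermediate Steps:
$Q = -253$ ($Q = \left(-72 - 12\right) - 169 = -84 - 169 = -253$)
$p = 160$ ($p = 55 + 105 = 160$)
$\left(f{\left(0,13 \right)} + p\right) + Q = \left(-9 + 160\right) - 253 = 151 - 253 = -102$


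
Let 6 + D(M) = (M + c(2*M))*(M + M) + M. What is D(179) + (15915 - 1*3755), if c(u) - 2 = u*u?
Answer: 45959843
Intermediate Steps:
c(u) = 2 + u² (c(u) = 2 + u*u = 2 + u²)
D(M) = -6 + M + 2*M*(2 + M + 4*M²) (D(M) = -6 + ((M + (2 + (2*M)²))*(M + M) + M) = -6 + ((M + (2 + 4*M²))*(2*M) + M) = -6 + ((2 + M + 4*M²)*(2*M) + M) = -6 + (2*M*(2 + M + 4*M²) + M) = -6 + (M + 2*M*(2 + M + 4*M²)) = -6 + M + 2*M*(2 + M + 4*M²))
D(179) + (15915 - 1*3755) = (-6 + 2*179² + 5*179 + 8*179³) + (15915 - 1*3755) = (-6 + 2*32041 + 895 + 8*5735339) + (15915 - 3755) = (-6 + 64082 + 895 + 45882712) + 12160 = 45947683 + 12160 = 45959843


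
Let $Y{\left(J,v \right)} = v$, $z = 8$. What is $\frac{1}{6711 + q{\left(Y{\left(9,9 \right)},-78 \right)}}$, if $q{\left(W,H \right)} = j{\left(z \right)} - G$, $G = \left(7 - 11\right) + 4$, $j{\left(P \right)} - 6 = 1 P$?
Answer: $\frac{1}{6725} \approx 0.0001487$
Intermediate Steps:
$j{\left(P \right)} = 6 + P$ ($j{\left(P \right)} = 6 + 1 P = 6 + P$)
$G = 0$ ($G = -4 + 4 = 0$)
$q{\left(W,H \right)} = 14$ ($q{\left(W,H \right)} = \left(6 + 8\right) - 0 = 14 + 0 = 14$)
$\frac{1}{6711 + q{\left(Y{\left(9,9 \right)},-78 \right)}} = \frac{1}{6711 + 14} = \frac{1}{6725}$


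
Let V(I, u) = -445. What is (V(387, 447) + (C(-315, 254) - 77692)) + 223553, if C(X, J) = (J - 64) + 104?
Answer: 145710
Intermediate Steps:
C(X, J) = 40 + J (C(X, J) = (-64 + J) + 104 = 40 + J)
(V(387, 447) + (C(-315, 254) - 77692)) + 223553 = (-445 + ((40 + 254) - 77692)) + 223553 = (-445 + (294 - 77692)) + 223553 = (-445 - 77398) + 223553 = -77843 + 223553 = 145710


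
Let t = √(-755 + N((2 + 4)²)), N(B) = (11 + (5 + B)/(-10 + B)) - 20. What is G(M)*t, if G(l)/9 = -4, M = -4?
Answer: -18*I*√515398/13 ≈ -994.03*I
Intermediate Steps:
N(B) = -9 + (5 + B)/(-10 + B) (N(B) = (11 + (5 + B)/(-10 + B)) - 20 = -9 + (5 + B)/(-10 + B))
G(l) = -36 (G(l) = 9*(-4) = -36)
t = I*√515398/26 (t = √(-755 + (95 - 8*(2 + 4)²)/(-10 + (2 + 4)²)) = √(-755 + (95 - 8*6²)/(-10 + 6²)) = √(-755 + (95 - 8*36)/(-10 + 36)) = √(-755 + (95 - 288)/26) = √(-755 + (1/26)*(-193)) = √(-755 - 193/26) = √(-19823/26) = I*√515398/26 ≈ 27.612*I)
G(M)*t = -18*I*√515398/13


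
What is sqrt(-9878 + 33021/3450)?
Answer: I*sqrt(522039878)/230 ≈ 99.34*I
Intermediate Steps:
sqrt(-9878 + 33021/3450) = sqrt(-9878 + 33021*(1/3450)) = sqrt(-9878 + 11007/1150) = sqrt(-11348693/1150) = I*sqrt(522039878)/230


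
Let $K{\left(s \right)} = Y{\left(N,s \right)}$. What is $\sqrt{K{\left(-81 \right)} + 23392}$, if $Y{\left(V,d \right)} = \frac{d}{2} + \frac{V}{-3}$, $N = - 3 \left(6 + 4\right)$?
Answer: $\frac{\sqrt{93446}}{2} \approx 152.84$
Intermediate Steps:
$N = -30$ ($N = \left(-3\right) 10 = -30$)
$Y{\left(V,d \right)} = \frac{d}{2} - \frac{V}{3}$ ($Y{\left(V,d \right)} = d \frac{1}{2} + V \left(- \frac{1}{3}\right) = \frac{d}{2} - \frac{V}{3}$)
$K{\left(s \right)} = 10 + \frac{s}{2}$ ($K{\left(s \right)} = \frac{s}{2} - -10 = \frac{s}{2} + 10 = 10 + \frac{s}{2}$)
$\sqrt{K{\left(-81 \right)} + 23392} = \sqrt{\left(10 + \frac{1}{2} \left(-81\right)\right) + 23392} = \sqrt{\left(10 - \frac{81}{2}\right) + 23392} = \sqrt{- \frac{61}{2} + 23392} = \sqrt{\frac{46723}{2}} = \frac{\sqrt{93446}}{2}$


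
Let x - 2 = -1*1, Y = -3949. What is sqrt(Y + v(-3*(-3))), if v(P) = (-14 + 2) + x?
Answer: 6*I*sqrt(110) ≈ 62.929*I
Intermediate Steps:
x = 1 (x = 2 - 1*1 = 2 - 1 = 1)
v(P) = -11 (v(P) = (-14 + 2) + 1 = -12 + 1 = -11)
sqrt(Y + v(-3*(-3))) = sqrt(-3949 - 11) = sqrt(-3960) = 6*I*sqrt(110)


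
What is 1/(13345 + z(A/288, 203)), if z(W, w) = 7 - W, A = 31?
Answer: 288/3845345 ≈ 7.4896e-5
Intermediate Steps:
1/(13345 + z(A/288, 203)) = 1/(13345 + (7 - 31/288)) = 1/(13345 + 1985/288) = 1/(3845345/288) = 288/3845345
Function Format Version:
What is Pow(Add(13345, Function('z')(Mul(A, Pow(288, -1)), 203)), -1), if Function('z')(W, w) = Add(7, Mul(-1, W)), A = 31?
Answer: Rational(288, 3845345) ≈ 7.4896e-5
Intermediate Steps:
Pow(Add(13345, Function('z')(Mul(A, Pow(288, -1)), 203)), -1) = Pow(Add(13345, Add(7, Mul(-1, Mul(31, Pow(288, -1))))), -1) = Pow(Add(13345, Add(7, Mul(-1, Mul(31, Rational(1, 288))))), -1) = Pow(Add(13345, Add(7, Mul(-1, Rational(31, 288)))), -1) = Pow(Add(13345, Add(7, Rational(-31, 288))), -1) = Pow(Add(13345, Rational(1985, 288)), -1) = Pow(Rational(3845345, 288), -1) = Rational(288, 3845345)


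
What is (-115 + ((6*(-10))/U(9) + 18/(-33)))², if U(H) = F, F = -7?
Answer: 67848169/5929 ≈ 11443.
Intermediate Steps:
U(H) = -7
(-115 + ((6*(-10))/U(9) + 18/(-33)))² = (-115 + ((6*(-10))/(-7) + 18/(-33)))² = (-115 + (-60*(-⅐) + 18*(-1/33)))² = (-115 + (60/7 - 6/11))² = (-115 + 618/77)² = (-8237/77)² = 67848169/5929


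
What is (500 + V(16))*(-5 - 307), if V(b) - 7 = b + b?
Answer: -168168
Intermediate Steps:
V(b) = 7 + 2*b (V(b) = 7 + (b + b) = 7 + 2*b)
(500 + V(16))*(-5 - 307) = (500 + (7 + 2*16))*(-5 - 307) = (500 + (7 + 32))*(-312) = (500 + 39)*(-312) = 539*(-312) = -168168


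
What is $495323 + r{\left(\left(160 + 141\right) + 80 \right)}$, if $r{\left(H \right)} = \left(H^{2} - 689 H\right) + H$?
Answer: $378356$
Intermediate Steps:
$r{\left(H \right)} = H^{2} - 688 H$
$495323 + r{\left(\left(160 + 141\right) + 80 \right)} = 495323 + \left(\left(160 + 141\right) + 80\right) \left(-688 + \left(\left(160 + 141\right) + 80\right)\right) = 495323 + \left(301 + 80\right) \left(-688 + \left(301 + 80\right)\right) = 495323 + 381 \left(-688 + 381\right) = 495323 + 381 \left(-307\right) = 495323 - 116967 = 378356$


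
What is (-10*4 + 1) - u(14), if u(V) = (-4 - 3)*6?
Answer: 3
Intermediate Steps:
u(V) = -42 (u(V) = -7*6 = -42)
(-10*4 + 1) - u(14) = (-10*4 + 1) - 1*(-42) = (-40 + 1) + 42 = -39 + 42 = 3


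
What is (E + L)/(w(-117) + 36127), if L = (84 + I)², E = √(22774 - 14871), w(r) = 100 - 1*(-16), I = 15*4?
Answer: 2304/4027 + √7903/36243 ≈ 0.57459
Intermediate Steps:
I = 60
w(r) = 116 (w(r) = 100 + 16 = 116)
E = √7903 ≈ 88.899
L = 20736 (L = (84 + 60)² = 144² = 20736)
(E + L)/(w(-117) + 36127) = (√7903 + 20736)/(116 + 36127) = (20736 + √7903)/36243 = (20736 + √7903)*(1/36243) = 2304/4027 + √7903/36243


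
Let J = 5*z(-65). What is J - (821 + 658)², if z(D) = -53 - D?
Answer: -2187381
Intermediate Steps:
J = 60 (J = 5*(-53 - 1*(-65)) = 5*(-53 + 65) = 5*12 = 60)
J - (821 + 658)² = 60 - (821 + 658)² = 60 - 1*1479² = 60 - 1*2187441 = 60 - 2187441 = -2187381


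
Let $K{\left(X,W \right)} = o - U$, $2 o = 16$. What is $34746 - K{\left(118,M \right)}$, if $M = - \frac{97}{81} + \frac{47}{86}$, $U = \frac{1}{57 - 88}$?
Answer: $\frac{1076877}{31} \approx 34738.0$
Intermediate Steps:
$o = 8$ ($o = \frac{1}{2} \cdot 16 = 8$)
$U = - \frac{1}{31}$ ($U = \frac{1}{-31} = - \frac{1}{31} \approx -0.032258$)
$M = - \frac{4535}{6966}$ ($M = \left(-97\right) \frac{1}{81} + 47 \cdot \frac{1}{86} = - \frac{97}{81} + \frac{47}{86} = - \frac{4535}{6966} \approx -0.65102$)
$K{\left(X,W \right)} = \frac{249}{31}$ ($K{\left(X,W \right)} = 8 - - \frac{1}{31} = 8 + \frac{1}{31} = \frac{249}{31}$)
$34746 - K{\left(118,M \right)} = 34746 - \frac{249}{31} = \frac{1076877}{31}$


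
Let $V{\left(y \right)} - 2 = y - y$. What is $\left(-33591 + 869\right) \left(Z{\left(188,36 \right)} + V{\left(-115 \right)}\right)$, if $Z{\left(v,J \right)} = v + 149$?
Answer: $-11092758$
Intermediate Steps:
$V{\left(y \right)} = 2$ ($V{\left(y \right)} = 2 + \left(y - y\right) = 2 + 0 = 2$)
$Z{\left(v,J \right)} = 149 + v$
$\left(-33591 + 869\right) \left(Z{\left(188,36 \right)} + V{\left(-115 \right)}\right) = \left(-33591 + 869\right) \left(\left(149 + 188\right) + 2\right) = - 32722 \left(337 + 2\right) = \left(-32722\right) 339 = -11092758$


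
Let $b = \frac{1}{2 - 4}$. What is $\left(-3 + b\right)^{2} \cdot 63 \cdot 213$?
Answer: $\frac{657531}{4} \approx 1.6438 \cdot 10^{5}$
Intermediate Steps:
$b = - \frac{1}{2}$ ($b = \frac{1}{2 - 4} = \frac{1}{-2} = - \frac{1}{2} \approx -0.5$)
$\left(-3 + b\right)^{2} \cdot 63 \cdot 213 = \left(-3 - \frac{1}{2}\right)^{2} \cdot 63 \cdot 213 = \left(- \frac{7}{2}\right)^{2} \cdot 63 \cdot 213 = \frac{49}{4} \cdot 63 \cdot 213 = \frac{3087}{4} \cdot 213 = \frac{657531}{4}$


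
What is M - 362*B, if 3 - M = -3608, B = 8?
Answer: 715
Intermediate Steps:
M = 3611 (M = 3 - 1*(-3608) = 3 + 3608 = 3611)
M - 362*B = 3611 - 362*8 = 3611 - 1*2896 = 3611 - 2896 = 715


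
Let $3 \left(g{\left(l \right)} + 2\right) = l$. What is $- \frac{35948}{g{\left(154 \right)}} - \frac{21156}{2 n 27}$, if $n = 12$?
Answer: $- \frac{1521125}{1998} \approx -761.32$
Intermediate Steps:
$g{\left(l \right)} = -2 + \frac{l}{3}$
$- \frac{35948}{g{\left(154 \right)}} - \frac{21156}{2 n 27} = - \frac{35948}{-2 + \frac{1}{3} \cdot 154} - \frac{21156}{2 \cdot 12 \cdot 27} = - \frac{35948}{-2 + \frac{154}{3}} - \frac{21156}{24 \cdot 27} = - \frac{35948}{\frac{148}{3}} - \frac{21156}{648} = \left(-35948\right) \frac{3}{148} - \frac{1763}{54} = - \frac{26961}{37} - \frac{1763}{54} = - \frac{1521125}{1998}$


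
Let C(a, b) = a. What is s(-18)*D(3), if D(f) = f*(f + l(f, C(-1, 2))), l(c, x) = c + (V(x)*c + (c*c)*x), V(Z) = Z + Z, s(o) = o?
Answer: 486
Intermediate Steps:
V(Z) = 2*Z
l(c, x) = c + x*c**2 + 2*c*x (l(c, x) = c + ((2*x)*c + (c*c)*x) = c + (2*c*x + c**2*x) = c + (2*c*x + x*c**2) = c + (x*c**2 + 2*c*x) = c + x*c**2 + 2*c*x)
D(f) = f*(f + f*(-1 - f)) (D(f) = f*(f + f*(1 + 2*(-1) + f*(-1))) = f*(f + f*(1 - 2 - f)) = f*(f + f*(-1 - f)))
s(-18)*D(3) = -(-18)*3**3 = -(-18)*27 = -18*(-27) = 486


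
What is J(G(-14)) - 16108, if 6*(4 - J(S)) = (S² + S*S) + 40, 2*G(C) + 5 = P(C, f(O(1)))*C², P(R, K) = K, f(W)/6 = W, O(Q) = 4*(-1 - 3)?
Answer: -118141123/4 ≈ -2.9535e+7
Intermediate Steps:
O(Q) = -16 (O(Q) = 4*(-4) = -16)
f(W) = 6*W
G(C) = -5/2 - 48*C² (G(C) = -5/2 + ((6*(-16))*C²)/2 = -5/2 + (-96*C²)/2 = -5/2 - 48*C²)
J(S) = -8/3 - S²/3 (J(S) = 4 - ((S² + S*S) + 40)/6 = 4 - ((S² + S²) + 40)/6 = 4 - (2*S² + 40)/6 = 4 - (40 + 2*S²)/6 = 4 + (-20/3 - S²/3) = -8/3 - S²/3)
J(G(-14)) - 16108 = (-8/3 - (-5/2 - 48*(-14)²)²/3) - 16108 = (-8/3 - (-5/2 - 48*196)²/3) - 16108 = (-8/3 - (-5/2 - 9408)²/3) - 16108 = (-8/3 - (-18821/2)²/3) - 16108 = (-8/3 - ⅓*354230041/4) - 16108 = (-8/3 - 354230041/12) - 16108 = -118076691/4 - 16108 = -118141123/4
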